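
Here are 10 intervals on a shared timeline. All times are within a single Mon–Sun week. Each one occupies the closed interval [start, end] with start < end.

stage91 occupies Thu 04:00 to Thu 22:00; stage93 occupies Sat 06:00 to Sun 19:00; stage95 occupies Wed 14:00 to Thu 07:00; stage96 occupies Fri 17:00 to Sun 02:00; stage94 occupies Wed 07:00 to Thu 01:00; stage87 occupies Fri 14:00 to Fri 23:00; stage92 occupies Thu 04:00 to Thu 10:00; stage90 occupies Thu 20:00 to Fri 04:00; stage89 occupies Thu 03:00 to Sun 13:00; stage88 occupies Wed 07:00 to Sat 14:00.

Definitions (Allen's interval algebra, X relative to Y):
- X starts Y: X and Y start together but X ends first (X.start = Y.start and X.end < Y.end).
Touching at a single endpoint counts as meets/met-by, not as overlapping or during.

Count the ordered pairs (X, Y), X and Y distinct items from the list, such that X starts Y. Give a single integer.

2

Checking all 90 ordered pairs for relation 'starts'; matching pairs in alphabetical order:
(stage92, stage91): stage92 starts stage91 ✓
(stage94, stage88): stage94 starts stage88 ✓
Count: 2.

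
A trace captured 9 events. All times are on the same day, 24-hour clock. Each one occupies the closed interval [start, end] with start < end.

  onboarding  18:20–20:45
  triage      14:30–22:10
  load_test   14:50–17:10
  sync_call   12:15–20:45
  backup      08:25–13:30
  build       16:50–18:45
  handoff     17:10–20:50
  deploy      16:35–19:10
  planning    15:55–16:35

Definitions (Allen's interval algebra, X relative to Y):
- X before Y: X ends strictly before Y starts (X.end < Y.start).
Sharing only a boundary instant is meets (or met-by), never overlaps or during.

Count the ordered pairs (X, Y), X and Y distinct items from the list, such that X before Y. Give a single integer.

11

Checking all 72 ordered pairs for relation 'before'; matching pairs in alphabetical order:
(backup, build): backup before build ✓
(backup, deploy): backup before deploy ✓
(backup, handoff): backup before handoff ✓
(backup, load_test): backup before load_test ✓
(backup, onboarding): backup before onboarding ✓
(backup, planning): backup before planning ✓
(backup, triage): backup before triage ✓
(load_test, onboarding): load_test before onboarding ✓
(planning, build): planning before build ✓
(planning, handoff): planning before handoff ✓
(planning, onboarding): planning before onboarding ✓
Count: 11.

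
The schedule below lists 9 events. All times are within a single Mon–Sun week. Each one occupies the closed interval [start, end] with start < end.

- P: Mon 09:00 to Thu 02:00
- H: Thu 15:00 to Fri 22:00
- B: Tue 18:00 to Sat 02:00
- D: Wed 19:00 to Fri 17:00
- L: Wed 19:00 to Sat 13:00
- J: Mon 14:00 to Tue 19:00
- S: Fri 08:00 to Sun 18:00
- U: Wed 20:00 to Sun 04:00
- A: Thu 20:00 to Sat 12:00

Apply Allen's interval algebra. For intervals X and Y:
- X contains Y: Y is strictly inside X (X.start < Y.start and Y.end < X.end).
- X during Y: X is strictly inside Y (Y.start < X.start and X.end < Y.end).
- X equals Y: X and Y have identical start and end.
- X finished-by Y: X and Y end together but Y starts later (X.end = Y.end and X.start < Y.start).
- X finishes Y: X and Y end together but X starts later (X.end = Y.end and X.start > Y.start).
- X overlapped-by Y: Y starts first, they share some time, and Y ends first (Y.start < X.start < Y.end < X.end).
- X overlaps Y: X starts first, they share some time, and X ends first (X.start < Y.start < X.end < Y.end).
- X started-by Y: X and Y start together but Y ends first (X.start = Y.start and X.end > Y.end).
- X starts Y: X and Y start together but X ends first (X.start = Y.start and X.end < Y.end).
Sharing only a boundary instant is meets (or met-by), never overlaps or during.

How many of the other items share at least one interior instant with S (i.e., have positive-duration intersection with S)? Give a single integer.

Target S = [Fri 08:00, Sun 18:00].
A [Thu 20:00, Sat 12:00] → overlaps → counts.
B [Tue 18:00, Sat 02:00] → overlaps → counts.
D [Wed 19:00, Fri 17:00] → overlaps → counts.
H [Thu 15:00, Fri 22:00] → overlaps → counts.
J [Mon 14:00, Tue 19:00] → before → no.
L [Wed 19:00, Sat 13:00] → overlaps → counts.
P [Mon 09:00, Thu 02:00] → before → no.
U [Wed 20:00, Sun 04:00] → overlaps → counts.
Total: 6.

6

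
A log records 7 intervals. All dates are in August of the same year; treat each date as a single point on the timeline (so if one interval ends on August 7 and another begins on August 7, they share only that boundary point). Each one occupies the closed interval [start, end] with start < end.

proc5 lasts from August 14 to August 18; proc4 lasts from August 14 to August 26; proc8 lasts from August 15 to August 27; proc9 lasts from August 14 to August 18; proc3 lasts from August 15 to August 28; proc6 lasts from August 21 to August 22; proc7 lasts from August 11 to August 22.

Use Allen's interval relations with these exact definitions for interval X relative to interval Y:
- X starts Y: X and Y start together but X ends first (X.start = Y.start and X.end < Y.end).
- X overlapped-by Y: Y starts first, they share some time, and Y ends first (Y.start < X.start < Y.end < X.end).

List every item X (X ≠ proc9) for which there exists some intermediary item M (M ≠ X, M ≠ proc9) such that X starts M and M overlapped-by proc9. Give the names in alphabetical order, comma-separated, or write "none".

Target proc9 = [August 14, August 18].
Intermediaries M with M overlapped-by proc9: proc3, proc8.
Via proc3 — items with X starts proc3: proc8.
Via proc8 — items with X starts proc8: none.
Union: proc8.

proc8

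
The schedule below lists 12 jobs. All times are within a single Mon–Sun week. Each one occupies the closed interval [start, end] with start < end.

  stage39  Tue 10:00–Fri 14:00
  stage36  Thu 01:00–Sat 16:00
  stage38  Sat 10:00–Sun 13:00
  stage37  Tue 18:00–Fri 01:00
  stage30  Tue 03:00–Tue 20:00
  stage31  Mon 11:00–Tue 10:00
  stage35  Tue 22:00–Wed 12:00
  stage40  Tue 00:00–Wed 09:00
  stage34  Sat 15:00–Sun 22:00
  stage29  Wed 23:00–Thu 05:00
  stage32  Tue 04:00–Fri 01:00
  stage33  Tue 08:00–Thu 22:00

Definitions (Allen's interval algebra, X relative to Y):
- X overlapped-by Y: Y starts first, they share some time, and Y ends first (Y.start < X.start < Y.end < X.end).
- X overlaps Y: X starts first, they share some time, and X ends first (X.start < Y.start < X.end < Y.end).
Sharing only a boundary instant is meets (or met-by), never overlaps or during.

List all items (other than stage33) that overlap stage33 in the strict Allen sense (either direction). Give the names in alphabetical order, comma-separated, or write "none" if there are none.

Target stage33 = [Tue 08:00, Thu 22:00].
stage29 [Wed 23:00, Thu 05:00] → during → no.
stage30 [Tue 03:00, Tue 20:00] → overlaps → yes.
stage31 [Mon 11:00, Tue 10:00] → overlaps → yes.
stage32 [Tue 04:00, Fri 01:00] → contains → no.
stage34 [Sat 15:00, Sun 22:00] → after → no.
stage35 [Tue 22:00, Wed 12:00] → during → no.
stage36 [Thu 01:00, Sat 16:00] → overlapped-by → yes.
stage37 [Tue 18:00, Fri 01:00] → overlapped-by → yes.
stage38 [Sat 10:00, Sun 13:00] → after → no.
stage39 [Tue 10:00, Fri 14:00] → overlapped-by → yes.
stage40 [Tue 00:00, Wed 09:00] → overlaps → yes.
Result: stage30, stage31, stage36, stage37, stage39, stage40.

stage30, stage31, stage36, stage37, stage39, stage40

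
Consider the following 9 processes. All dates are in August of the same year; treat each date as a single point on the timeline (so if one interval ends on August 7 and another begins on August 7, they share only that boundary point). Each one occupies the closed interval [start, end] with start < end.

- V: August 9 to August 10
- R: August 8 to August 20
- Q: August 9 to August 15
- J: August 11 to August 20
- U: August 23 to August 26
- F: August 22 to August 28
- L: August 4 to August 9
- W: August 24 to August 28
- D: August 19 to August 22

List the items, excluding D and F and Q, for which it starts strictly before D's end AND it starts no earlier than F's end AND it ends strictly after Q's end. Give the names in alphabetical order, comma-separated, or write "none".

none

Conditions: its start is strictly before D's end (X.start < August 22) AND its start is no earlier than F's end (X.start >= August 28) AND its end is strictly after Q's end (X.end > August 15).
J: start August 11 < August 22? ✓; start August 11 >= August 28? ✗; end August 20 > August 15? ✓ → no.
L: start August 4 < August 22? ✓; start August 4 >= August 28? ✗; end August 9 > August 15? ✗ → no.
R: start August 8 < August 22? ✓; start August 8 >= August 28? ✗; end August 20 > August 15? ✓ → no.
U: start August 23 < August 22? ✗; start August 23 >= August 28? ✗; end August 26 > August 15? ✓ → no.
V: start August 9 < August 22? ✓; start August 9 >= August 28? ✗; end August 10 > August 15? ✗ → no.
W: start August 24 < August 22? ✗; start August 24 >= August 28? ✗; end August 28 > August 15? ✓ → no.
Result: none.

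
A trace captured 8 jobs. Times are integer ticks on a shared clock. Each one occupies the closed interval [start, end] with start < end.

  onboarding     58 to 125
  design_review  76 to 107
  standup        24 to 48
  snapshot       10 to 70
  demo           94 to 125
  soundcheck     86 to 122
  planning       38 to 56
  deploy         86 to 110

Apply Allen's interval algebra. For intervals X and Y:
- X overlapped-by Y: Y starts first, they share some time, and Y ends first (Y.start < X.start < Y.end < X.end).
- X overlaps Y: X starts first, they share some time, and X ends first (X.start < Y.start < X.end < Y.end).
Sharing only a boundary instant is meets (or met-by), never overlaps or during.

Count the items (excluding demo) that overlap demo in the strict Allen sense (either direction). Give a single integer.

Target demo = [94, 125].
deploy [86, 110] → overlaps → counts.
design_review [76, 107] → overlaps → counts.
onboarding [58, 125] → finished-by → no.
planning [38, 56] → before → no.
snapshot [10, 70] → before → no.
soundcheck [86, 122] → overlaps → counts.
standup [24, 48] → before → no.
Total: 3.

3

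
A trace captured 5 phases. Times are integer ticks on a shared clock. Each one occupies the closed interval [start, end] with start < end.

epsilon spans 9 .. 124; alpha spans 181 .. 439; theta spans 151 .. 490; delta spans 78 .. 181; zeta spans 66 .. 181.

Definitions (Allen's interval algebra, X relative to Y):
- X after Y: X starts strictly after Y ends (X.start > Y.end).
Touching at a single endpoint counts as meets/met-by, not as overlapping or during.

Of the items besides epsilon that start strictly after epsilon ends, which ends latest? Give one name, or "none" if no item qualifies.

theta

Target epsilon = [9, 124].
alpha [181, 439] → after → candidate.
delta [78, 181] → overlapped-by → excluded.
theta [151, 490] → after → candidate.
zeta [66, 181] → overlapped-by → excluded.
Among candidates, latest end is 490 → theta.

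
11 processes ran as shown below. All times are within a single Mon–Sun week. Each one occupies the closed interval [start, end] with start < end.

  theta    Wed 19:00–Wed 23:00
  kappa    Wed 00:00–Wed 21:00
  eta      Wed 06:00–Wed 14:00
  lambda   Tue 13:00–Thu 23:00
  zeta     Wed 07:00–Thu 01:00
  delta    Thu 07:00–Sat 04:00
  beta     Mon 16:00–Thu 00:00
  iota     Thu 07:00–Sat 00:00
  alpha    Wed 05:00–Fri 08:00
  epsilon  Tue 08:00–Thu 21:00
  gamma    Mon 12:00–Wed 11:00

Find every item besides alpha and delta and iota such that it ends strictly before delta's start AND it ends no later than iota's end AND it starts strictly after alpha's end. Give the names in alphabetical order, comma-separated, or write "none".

none

Conditions: its end is strictly before delta's start (X.end < Thu 07:00) AND its end is no later than iota's end (X.end <= Sat 00:00) AND its start is strictly after alpha's end (X.start > Fri 08:00).
beta: end Thu 00:00 < Thu 07:00? ✓; end Thu 00:00 <= Sat 00:00? ✓; start Mon 16:00 > Fri 08:00? ✗ → no.
epsilon: end Thu 21:00 < Thu 07:00? ✗; end Thu 21:00 <= Sat 00:00? ✓; start Tue 08:00 > Fri 08:00? ✗ → no.
eta: end Wed 14:00 < Thu 07:00? ✓; end Wed 14:00 <= Sat 00:00? ✓; start Wed 06:00 > Fri 08:00? ✗ → no.
gamma: end Wed 11:00 < Thu 07:00? ✓; end Wed 11:00 <= Sat 00:00? ✓; start Mon 12:00 > Fri 08:00? ✗ → no.
kappa: end Wed 21:00 < Thu 07:00? ✓; end Wed 21:00 <= Sat 00:00? ✓; start Wed 00:00 > Fri 08:00? ✗ → no.
lambda: end Thu 23:00 < Thu 07:00? ✗; end Thu 23:00 <= Sat 00:00? ✓; start Tue 13:00 > Fri 08:00? ✗ → no.
theta: end Wed 23:00 < Thu 07:00? ✓; end Wed 23:00 <= Sat 00:00? ✓; start Wed 19:00 > Fri 08:00? ✗ → no.
zeta: end Thu 01:00 < Thu 07:00? ✓; end Thu 01:00 <= Sat 00:00? ✓; start Wed 07:00 > Fri 08:00? ✗ → no.
Result: none.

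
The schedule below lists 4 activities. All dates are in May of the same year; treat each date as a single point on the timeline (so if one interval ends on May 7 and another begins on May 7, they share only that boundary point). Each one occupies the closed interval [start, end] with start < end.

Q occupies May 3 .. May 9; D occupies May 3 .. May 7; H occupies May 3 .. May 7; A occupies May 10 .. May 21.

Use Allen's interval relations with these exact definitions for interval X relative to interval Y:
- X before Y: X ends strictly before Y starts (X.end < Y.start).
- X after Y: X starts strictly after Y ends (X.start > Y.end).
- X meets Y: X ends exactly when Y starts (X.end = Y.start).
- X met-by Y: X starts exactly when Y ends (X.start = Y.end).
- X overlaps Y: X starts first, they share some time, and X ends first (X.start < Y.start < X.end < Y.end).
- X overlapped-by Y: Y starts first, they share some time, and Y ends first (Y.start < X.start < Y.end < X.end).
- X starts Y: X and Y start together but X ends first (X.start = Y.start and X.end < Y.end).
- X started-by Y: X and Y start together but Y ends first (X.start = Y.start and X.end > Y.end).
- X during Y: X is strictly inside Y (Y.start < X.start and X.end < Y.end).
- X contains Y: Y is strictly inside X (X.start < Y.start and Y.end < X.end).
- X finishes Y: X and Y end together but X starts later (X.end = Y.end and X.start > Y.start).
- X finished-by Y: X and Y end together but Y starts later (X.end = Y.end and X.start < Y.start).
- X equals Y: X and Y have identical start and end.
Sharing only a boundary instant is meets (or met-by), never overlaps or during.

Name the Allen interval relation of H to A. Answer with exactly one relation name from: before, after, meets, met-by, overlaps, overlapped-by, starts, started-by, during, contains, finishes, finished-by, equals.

H = [May 3, May 7]; A = [May 10, May 21].
Compare endpoints: H.start < A.start, H.start < A.end, H.end < A.start, H.end < A.end.
That pattern is 'before'.

before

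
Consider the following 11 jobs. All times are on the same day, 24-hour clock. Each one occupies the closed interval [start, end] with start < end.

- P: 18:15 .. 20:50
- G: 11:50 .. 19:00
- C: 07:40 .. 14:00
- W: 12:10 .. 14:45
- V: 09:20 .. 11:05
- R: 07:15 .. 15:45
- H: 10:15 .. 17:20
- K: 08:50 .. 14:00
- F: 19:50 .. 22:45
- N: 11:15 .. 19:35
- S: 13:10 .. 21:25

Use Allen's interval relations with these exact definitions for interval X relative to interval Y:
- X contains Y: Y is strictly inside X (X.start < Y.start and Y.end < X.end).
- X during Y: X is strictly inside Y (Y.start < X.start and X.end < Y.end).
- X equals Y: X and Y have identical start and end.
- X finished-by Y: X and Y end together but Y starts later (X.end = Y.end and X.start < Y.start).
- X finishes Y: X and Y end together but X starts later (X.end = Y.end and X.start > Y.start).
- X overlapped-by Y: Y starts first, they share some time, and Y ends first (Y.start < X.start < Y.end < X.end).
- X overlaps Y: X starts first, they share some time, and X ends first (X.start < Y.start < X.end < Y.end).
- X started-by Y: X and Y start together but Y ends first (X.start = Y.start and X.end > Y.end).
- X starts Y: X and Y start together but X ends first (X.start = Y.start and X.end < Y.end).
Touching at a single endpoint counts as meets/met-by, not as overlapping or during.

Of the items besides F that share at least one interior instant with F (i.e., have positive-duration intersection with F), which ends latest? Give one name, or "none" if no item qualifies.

S

Target F = [19:50, 22:45].
C [07:40, 14:00] → before → excluded.
G [11:50, 19:00] → before → excluded.
H [10:15, 17:20] → before → excluded.
K [08:50, 14:00] → before → excluded.
N [11:15, 19:35] → before → excluded.
P [18:15, 20:50] → overlaps → candidate.
R [07:15, 15:45] → before → excluded.
S [13:10, 21:25] → overlaps → candidate.
V [09:20, 11:05] → before → excluded.
W [12:10, 14:45] → before → excluded.
Among candidates, latest end is 21:25 → S.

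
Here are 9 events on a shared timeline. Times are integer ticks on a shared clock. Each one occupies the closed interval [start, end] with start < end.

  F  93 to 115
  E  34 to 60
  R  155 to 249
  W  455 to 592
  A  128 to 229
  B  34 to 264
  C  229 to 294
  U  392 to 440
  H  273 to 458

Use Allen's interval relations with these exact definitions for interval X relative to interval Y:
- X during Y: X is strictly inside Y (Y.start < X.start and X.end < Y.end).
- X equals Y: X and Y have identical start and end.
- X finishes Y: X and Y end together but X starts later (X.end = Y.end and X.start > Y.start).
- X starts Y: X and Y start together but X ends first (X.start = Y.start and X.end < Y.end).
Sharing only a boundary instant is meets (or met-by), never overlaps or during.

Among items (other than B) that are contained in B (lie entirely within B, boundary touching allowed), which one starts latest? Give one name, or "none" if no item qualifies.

R

Target B = [34, 264].
A [128, 229] → during → candidate.
C [229, 294] → overlapped-by → excluded.
E [34, 60] → starts → candidate.
F [93, 115] → during → candidate.
H [273, 458] → after → excluded.
R [155, 249] → during → candidate.
U [392, 440] → after → excluded.
W [455, 592] → after → excluded.
Among candidates, latest start is 155 → R.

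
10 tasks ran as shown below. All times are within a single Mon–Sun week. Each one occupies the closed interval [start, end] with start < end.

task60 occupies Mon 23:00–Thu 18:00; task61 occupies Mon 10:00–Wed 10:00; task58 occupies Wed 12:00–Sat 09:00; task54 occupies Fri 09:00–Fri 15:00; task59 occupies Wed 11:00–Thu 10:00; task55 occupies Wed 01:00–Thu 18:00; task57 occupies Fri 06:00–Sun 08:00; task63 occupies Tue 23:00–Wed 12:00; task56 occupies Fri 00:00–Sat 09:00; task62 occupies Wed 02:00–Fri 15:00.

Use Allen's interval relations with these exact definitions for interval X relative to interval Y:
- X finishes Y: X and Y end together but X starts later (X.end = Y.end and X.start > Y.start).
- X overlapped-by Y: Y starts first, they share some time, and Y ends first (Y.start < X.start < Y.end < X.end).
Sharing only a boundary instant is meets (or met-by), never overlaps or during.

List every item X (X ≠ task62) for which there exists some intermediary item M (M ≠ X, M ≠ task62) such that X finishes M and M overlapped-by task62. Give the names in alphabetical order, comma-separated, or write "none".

task56

Target task62 = [Wed 02:00, Fri 15:00].
Intermediaries M with M overlapped-by task62: task56, task57, task58.
Via task56 — items with X finishes task56: none.
Via task57 — items with X finishes task57: none.
Via task58 — items with X finishes task58: task56.
Union: task56.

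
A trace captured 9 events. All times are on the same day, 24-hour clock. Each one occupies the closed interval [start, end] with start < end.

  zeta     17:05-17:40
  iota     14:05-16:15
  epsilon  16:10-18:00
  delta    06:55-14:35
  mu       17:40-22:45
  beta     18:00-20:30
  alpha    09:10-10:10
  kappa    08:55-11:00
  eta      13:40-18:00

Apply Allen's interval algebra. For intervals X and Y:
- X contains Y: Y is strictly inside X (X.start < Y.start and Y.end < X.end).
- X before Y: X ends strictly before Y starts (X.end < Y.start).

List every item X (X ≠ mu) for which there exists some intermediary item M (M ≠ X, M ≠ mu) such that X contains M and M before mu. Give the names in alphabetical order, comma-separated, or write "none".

delta, eta, kappa

Target mu = [17:40, 22:45].
Intermediaries M with M before mu: alpha, delta, iota, kappa.
Via alpha — items with X contains alpha: delta, kappa.
Via delta — items with X contains delta: none.
Via iota — items with X contains iota: eta.
Via kappa — items with X contains kappa: delta.
Union: delta, eta, kappa.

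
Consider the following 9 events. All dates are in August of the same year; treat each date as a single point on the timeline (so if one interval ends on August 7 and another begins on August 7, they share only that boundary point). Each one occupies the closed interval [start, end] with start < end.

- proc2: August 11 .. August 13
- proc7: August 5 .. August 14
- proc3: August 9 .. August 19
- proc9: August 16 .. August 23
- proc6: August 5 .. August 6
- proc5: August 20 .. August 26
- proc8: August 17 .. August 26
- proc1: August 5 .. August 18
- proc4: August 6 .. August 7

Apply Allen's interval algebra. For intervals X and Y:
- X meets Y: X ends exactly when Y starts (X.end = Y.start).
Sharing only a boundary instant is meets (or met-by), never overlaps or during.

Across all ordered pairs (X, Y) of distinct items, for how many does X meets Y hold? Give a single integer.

1

Checking all 72 ordered pairs for relation 'meets'; matching pairs in alphabetical order:
(proc6, proc4): proc6 meets proc4 ✓
Count: 1.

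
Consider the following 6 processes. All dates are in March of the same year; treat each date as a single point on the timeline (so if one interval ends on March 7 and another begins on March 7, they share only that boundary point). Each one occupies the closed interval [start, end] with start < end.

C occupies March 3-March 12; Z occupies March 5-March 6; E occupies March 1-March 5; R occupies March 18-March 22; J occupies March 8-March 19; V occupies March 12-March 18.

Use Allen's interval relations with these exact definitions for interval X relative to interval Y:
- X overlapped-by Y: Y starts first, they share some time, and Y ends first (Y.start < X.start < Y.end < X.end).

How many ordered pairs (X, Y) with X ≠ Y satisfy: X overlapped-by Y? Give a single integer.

Checking all 30 ordered pairs for relation 'overlapped-by'; matching pairs in alphabetical order:
(C, E): C overlapped-by E ✓
(J, C): J overlapped-by C ✓
(R, J): R overlapped-by J ✓
Count: 3.

3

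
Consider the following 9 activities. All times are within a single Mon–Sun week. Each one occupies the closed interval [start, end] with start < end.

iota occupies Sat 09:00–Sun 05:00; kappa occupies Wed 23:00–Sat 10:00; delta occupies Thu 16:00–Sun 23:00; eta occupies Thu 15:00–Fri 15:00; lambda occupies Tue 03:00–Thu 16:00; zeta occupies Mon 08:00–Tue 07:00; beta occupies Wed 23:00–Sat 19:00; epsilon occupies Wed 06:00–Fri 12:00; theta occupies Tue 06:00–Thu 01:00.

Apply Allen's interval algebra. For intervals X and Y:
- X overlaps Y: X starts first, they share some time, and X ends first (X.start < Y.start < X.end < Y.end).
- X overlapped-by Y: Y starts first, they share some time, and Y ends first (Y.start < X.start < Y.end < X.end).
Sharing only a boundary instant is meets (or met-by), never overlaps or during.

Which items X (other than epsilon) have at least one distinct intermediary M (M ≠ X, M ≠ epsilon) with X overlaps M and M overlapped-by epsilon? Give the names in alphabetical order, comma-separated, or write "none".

beta, eta, kappa, lambda, theta

Target epsilon = [Wed 06:00, Fri 12:00].
Intermediaries M with M overlapped-by epsilon: beta, delta, eta, kappa.
Via beta — items with X overlaps beta: lambda, theta.
Via delta — items with X overlaps delta: beta, eta, kappa.
Via eta — items with X overlaps eta: lambda.
Via kappa — items with X overlaps kappa: lambda, theta.
Union: beta, eta, kappa, lambda, theta.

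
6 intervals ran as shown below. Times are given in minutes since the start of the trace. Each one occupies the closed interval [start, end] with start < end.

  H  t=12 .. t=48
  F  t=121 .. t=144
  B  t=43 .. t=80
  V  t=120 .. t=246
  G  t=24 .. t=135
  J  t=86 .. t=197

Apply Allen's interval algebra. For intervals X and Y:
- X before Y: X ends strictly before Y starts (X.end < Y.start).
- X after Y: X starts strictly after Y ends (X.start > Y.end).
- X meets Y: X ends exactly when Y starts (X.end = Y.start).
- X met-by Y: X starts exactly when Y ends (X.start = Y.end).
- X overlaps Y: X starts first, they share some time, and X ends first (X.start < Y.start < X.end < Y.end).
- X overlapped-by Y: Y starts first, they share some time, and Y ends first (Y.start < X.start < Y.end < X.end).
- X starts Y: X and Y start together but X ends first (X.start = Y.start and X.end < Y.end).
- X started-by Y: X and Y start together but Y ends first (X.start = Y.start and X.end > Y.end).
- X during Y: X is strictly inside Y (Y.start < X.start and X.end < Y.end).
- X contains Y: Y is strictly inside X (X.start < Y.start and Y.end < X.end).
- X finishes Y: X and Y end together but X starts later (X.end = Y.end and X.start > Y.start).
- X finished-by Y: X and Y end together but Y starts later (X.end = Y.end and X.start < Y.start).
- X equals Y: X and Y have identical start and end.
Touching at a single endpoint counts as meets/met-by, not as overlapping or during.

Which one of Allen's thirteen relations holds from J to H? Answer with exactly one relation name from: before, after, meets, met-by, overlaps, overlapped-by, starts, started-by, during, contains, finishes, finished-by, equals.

after

J = [t=86, t=197]; H = [t=12, t=48].
Compare endpoints: J.start > H.start, J.start > H.end, J.end > H.start, J.end > H.end.
That pattern is 'after'.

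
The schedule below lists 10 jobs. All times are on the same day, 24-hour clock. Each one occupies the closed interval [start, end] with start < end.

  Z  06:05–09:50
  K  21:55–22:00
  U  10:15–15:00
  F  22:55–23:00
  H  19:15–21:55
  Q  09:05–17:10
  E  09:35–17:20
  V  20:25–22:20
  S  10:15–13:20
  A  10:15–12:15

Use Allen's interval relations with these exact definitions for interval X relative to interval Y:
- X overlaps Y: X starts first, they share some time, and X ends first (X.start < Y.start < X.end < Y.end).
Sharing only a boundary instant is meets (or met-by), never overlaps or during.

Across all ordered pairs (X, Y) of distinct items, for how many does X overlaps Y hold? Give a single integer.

Checking all 90 ordered pairs for relation 'overlaps'; matching pairs in alphabetical order:
(H, V): H overlaps V ✓
(Q, E): Q overlaps E ✓
(Z, E): Z overlaps E ✓
(Z, Q): Z overlaps Q ✓
Count: 4.

4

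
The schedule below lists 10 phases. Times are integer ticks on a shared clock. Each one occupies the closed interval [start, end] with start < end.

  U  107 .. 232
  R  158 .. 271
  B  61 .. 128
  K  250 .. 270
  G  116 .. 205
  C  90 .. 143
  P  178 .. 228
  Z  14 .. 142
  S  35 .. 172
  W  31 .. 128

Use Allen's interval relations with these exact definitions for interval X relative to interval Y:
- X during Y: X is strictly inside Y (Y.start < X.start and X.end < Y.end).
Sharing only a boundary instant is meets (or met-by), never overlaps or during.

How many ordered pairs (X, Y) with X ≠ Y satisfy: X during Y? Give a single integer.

Checking all 90 ordered pairs for relation 'during'; matching pairs in alphabetical order:
(B, S): B during S ✓
(B, Z): B during Z ✓
(C, S): C during S ✓
(G, U): G during U ✓
(K, R): K during R ✓
(P, R): P during R ✓
(P, U): P during U ✓
(W, Z): W during Z ✓
Count: 8.

8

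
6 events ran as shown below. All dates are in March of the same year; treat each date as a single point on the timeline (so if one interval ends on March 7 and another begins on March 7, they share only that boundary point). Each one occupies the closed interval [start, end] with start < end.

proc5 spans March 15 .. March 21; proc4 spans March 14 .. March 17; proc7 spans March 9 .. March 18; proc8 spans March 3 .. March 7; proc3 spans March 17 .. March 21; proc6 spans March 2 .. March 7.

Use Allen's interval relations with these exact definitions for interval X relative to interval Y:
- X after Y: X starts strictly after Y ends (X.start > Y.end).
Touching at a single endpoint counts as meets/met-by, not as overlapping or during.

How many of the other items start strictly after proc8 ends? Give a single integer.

4

Target proc8 = [March 3, March 7].
proc3 [March 17, March 21] → after → counts.
proc4 [March 14, March 17] → after → counts.
proc5 [March 15, March 21] → after → counts.
proc6 [March 2, March 7] → finished-by → no.
proc7 [March 9, March 18] → after → counts.
Total: 4.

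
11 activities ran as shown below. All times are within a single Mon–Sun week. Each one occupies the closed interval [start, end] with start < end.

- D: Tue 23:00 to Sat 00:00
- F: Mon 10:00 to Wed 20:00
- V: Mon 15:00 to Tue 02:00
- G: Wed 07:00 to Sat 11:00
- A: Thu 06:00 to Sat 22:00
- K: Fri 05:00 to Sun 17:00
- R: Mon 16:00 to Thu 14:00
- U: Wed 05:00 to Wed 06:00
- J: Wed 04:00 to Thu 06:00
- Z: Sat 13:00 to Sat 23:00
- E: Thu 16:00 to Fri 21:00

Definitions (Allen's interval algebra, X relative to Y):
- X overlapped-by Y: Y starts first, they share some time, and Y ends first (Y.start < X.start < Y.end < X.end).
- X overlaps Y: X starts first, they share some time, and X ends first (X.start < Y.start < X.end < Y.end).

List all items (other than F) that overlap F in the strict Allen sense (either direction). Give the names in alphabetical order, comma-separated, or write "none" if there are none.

Target F = [Mon 10:00, Wed 20:00].
A [Thu 06:00, Sat 22:00] → after → no.
D [Tue 23:00, Sat 00:00] → overlapped-by → yes.
E [Thu 16:00, Fri 21:00] → after → no.
G [Wed 07:00, Sat 11:00] → overlapped-by → yes.
J [Wed 04:00, Thu 06:00] → overlapped-by → yes.
K [Fri 05:00, Sun 17:00] → after → no.
R [Mon 16:00, Thu 14:00] → overlapped-by → yes.
U [Wed 05:00, Wed 06:00] → during → no.
V [Mon 15:00, Tue 02:00] → during → no.
Z [Sat 13:00, Sat 23:00] → after → no.
Result: D, G, J, R.

D, G, J, R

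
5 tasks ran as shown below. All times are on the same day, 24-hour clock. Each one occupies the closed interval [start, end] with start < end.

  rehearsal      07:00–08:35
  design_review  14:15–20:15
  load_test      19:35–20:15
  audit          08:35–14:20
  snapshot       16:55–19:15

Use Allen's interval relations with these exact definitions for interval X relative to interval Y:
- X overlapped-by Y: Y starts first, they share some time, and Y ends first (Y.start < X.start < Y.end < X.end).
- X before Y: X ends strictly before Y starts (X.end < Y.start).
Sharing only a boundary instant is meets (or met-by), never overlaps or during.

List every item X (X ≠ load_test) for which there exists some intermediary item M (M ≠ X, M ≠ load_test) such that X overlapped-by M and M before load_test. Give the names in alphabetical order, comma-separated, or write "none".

Target load_test = [19:35, 20:15].
Intermediaries M with M before load_test: audit, rehearsal, snapshot.
Via audit — items with X overlapped-by audit: design_review.
Via rehearsal — items with X overlapped-by rehearsal: none.
Via snapshot — items with X overlapped-by snapshot: none.
Union: design_review.

design_review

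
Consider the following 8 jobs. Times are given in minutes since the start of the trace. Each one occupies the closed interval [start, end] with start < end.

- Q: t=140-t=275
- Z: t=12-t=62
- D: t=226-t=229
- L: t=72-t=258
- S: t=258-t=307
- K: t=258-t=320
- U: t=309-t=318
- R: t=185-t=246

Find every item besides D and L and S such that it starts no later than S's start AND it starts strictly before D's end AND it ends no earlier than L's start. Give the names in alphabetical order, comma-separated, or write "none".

Conditions: its start is no later than S's start (X.start <= t=258) AND its start is strictly before D's end (X.start < t=229) AND its end is no earlier than L's start (X.end >= t=72).
K: start t=258 <= t=258? ✓; start t=258 < t=229? ✗; end t=320 >= t=72? ✓ → no.
Q: start t=140 <= t=258? ✓; start t=140 < t=229? ✓; end t=275 >= t=72? ✓ → yes.
R: start t=185 <= t=258? ✓; start t=185 < t=229? ✓; end t=246 >= t=72? ✓ → yes.
U: start t=309 <= t=258? ✗; start t=309 < t=229? ✗; end t=318 >= t=72? ✓ → no.
Z: start t=12 <= t=258? ✓; start t=12 < t=229? ✓; end t=62 >= t=72? ✗ → no.
Result: Q, R.

Q, R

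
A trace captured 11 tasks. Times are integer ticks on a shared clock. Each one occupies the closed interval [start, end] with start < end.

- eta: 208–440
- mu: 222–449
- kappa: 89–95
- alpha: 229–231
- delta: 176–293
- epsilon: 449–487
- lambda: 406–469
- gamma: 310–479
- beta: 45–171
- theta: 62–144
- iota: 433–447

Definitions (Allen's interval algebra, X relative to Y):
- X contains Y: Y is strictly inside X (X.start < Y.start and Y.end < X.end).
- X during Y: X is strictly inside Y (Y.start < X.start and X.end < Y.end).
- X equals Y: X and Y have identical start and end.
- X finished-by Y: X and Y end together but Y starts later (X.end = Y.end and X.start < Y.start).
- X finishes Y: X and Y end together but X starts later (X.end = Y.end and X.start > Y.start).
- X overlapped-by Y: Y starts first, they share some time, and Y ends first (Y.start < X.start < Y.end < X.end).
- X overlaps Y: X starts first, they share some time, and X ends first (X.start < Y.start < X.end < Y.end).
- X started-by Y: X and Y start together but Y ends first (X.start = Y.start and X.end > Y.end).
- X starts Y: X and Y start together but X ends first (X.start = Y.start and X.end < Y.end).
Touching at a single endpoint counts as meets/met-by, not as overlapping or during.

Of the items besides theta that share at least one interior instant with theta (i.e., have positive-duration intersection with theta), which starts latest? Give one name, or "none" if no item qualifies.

kappa

Target theta = [62, 144].
alpha [229, 231] → after → excluded.
beta [45, 171] → contains → candidate.
delta [176, 293] → after → excluded.
epsilon [449, 487] → after → excluded.
eta [208, 440] → after → excluded.
gamma [310, 479] → after → excluded.
iota [433, 447] → after → excluded.
kappa [89, 95] → during → candidate.
lambda [406, 469] → after → excluded.
mu [222, 449] → after → excluded.
Among candidates, latest start is 89 → kappa.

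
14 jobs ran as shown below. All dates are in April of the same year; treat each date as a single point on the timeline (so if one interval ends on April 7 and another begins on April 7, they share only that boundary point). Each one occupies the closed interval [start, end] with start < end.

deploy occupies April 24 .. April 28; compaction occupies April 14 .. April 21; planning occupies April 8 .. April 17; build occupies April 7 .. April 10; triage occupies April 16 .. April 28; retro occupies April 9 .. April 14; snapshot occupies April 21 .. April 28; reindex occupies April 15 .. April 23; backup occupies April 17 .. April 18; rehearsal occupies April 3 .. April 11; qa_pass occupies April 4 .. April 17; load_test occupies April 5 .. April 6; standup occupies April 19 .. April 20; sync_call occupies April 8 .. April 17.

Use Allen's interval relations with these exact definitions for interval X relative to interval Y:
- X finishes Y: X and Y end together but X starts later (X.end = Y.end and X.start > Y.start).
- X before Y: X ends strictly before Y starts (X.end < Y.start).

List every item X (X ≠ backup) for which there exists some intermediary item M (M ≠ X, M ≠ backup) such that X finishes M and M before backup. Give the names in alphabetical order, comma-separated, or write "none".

Target backup = [April 17, April 18].
Intermediaries M with M before backup: build, load_test, rehearsal, retro.
Via build — items with X finishes build: none.
Via load_test — items with X finishes load_test: none.
Via rehearsal — items with X finishes rehearsal: none.
Via retro — items with X finishes retro: none.
Union: none.

none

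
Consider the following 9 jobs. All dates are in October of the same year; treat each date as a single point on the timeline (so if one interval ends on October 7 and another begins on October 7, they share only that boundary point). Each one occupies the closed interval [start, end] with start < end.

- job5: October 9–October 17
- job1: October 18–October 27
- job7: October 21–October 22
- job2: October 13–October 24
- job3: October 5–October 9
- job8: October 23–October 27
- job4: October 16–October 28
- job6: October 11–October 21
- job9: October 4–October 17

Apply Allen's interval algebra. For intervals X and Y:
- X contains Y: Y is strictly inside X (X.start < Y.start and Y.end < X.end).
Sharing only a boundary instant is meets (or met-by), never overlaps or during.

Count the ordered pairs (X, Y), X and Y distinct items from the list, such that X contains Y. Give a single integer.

Checking all 72 ordered pairs for relation 'contains'; matching pairs in alphabetical order:
(job1, job7): job1 contains job7 ✓
(job2, job7): job2 contains job7 ✓
(job4, job1): job4 contains job1 ✓
(job4, job7): job4 contains job7 ✓
(job4, job8): job4 contains job8 ✓
(job9, job3): job9 contains job3 ✓
Count: 6.

6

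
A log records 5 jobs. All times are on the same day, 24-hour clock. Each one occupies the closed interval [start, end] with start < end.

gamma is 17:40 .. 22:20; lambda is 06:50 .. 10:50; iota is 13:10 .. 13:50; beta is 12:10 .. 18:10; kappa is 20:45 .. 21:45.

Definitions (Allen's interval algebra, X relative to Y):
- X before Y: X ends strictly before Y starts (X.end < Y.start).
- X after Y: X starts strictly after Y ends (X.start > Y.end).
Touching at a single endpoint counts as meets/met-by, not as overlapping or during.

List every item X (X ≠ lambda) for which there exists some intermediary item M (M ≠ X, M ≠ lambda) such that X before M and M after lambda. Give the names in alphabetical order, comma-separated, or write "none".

beta, iota

Target lambda = [06:50, 10:50].
Intermediaries M with M after lambda: beta, gamma, iota, kappa.
Via beta — items with X before beta: none.
Via gamma — items with X before gamma: iota.
Via iota — items with X before iota: none.
Via kappa — items with X before kappa: beta, iota.
Union: beta, iota.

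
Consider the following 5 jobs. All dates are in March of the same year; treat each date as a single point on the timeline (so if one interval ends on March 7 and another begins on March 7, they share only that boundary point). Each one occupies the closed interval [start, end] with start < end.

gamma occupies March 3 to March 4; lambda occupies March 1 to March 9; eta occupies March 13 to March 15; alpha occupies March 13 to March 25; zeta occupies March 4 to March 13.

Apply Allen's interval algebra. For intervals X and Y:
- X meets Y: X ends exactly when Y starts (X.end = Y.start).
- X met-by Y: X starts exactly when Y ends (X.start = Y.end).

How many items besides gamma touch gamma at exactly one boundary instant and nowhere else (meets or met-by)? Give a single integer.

Target gamma = [March 3, March 4].
alpha [March 13, March 25] → after → no.
eta [March 13, March 15] → after → no.
lambda [March 1, March 9] → contains → no.
zeta [March 4, March 13] → met-by → counts.
Total: 1.

1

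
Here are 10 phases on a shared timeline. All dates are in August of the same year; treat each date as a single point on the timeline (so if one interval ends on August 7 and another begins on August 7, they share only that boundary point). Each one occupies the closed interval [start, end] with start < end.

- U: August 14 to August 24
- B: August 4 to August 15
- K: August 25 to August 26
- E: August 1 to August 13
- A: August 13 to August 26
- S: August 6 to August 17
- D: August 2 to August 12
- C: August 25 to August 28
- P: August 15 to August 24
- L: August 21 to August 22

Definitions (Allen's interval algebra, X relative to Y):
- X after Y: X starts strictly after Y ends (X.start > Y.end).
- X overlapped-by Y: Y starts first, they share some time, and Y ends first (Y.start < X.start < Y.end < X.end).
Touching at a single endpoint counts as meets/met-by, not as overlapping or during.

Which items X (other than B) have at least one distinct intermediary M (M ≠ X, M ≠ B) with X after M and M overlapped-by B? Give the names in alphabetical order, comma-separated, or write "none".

C, K, L

Target B = [August 4, August 15].
Intermediaries M with M overlapped-by B: A, S, U.
Via A — items with X after A: none.
Via S — items with X after S: C, K, L.
Via U — items with X after U: C, K.
Union: C, K, L.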